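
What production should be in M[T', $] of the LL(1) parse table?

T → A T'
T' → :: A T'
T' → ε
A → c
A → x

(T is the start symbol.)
To find M[T', $], we find productions for T' where $ is in the predict set (PREDICT(N → α) = (FIRST(α) \ {ε}) ∪ (FOLLOW(N) if α ⇒* ε)).

Relevant sets:
  FOLLOW(T') = { $ }

T' → :: A T': PREDICT = { '::' }
T' → ε: PREDICT = { $ }
  $ is in predict set, so this production goes in M[T', $]

M[T', $] = T' → ε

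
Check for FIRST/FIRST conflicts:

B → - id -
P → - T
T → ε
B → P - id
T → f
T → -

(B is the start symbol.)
Yes. B → '-' id '-' / B → P '-' id on { '-' }

A FIRST/FIRST conflict occurs when two productions N → α and N → β for the same non-terminal have FIRST(α) ∩ FIRST(β) ≠ ∅ (with ε ∈ FIRST of a nullable right-hand side, so two nullable alternatives also conflict).

FIRST sets of the non-terminals at (or reachable through a nullable prefix from) the front of some alternative:
  FIRST(P) = { '-' }

Productions for B:
  B → - id -: FIRST = { '-' }
  B → P - id: FIRST = { '-' }
Productions for T:
  T → ε: FIRST = { ε }
  T → f: FIRST = { 'f' }
  T → -: FIRST = { '-' }
P has only one production, so no FIRST/FIRST conflict is possible there.

Conflict for B: B → - id - and B → P - id
  Overlap: { '-' }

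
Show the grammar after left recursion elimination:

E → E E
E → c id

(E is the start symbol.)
E is directly left-recursive. The standard transformation for
  A → A α₁ | ... | A α_m | β₁ | ... | β_n
is
  A  → β₁ A' | ... | β_n A'
  A' → α₁ A' | ... | α_m A' | ε

E → c id becomes E → c id E'
E → E E becomes E' → E E'
Add E' → ε

Resulting grammar:
E → c id E'
E' → E E'
E' → ε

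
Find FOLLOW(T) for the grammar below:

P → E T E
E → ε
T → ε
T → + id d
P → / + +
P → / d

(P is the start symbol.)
{ $ }

To compute FOLLOW(T), find every occurrence of T on a right-hand side N → α T β: add FIRST(β) \ {ε}, and if β is empty or nullable also add FOLLOW(N). Iterate to a fixed point.

In P → E T E: T is followed by E, add FIRST(E) \ {ε} = { }
  E is nullable, so also add FOLLOW(P)

The FOLLOW sets referred to above (computed the same way, to a fixed point):
  FOLLOW(P) = { $ }

Taking the union: FOLLOW(T) = { $ }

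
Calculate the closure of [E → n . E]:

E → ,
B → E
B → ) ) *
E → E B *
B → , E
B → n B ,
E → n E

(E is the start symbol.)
{ [E → . ,], [E → . E B *], [E → . n E], [E → n . E] }

To compute CLOSURE, for each item [A → α.Bβ] where B is a non-terminal, add [B → .γ] for all productions B → γ; repeat for the newly added items until nothing changes.

Start with: [E → n . E]
  [E → n . E] has the dot before E: add [E → . ,], [E → . E B *], [E → . n E]
No further items can be added.

CLOSURE = { [E → . ,], [E → . E B *], [E → . n E], [E → n . E] }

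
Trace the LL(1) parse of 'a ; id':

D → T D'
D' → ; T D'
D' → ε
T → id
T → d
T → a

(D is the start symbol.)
Stack is shown with the top on the left.

Stack     Input     Action
--------------------------
D $       a ; id $  output D → T D'
T D' $    a ; id $  output T → a
a D' $    a ; id $  match 'a'
D' $      ; id $    output D' → ; T D'
; T D' $  ; id $    match ';'
T D' $    id $      output T → id
id D' $   id $      match 'id'
D' $      $         output D' → ε
$         $         accept

The string is accepted.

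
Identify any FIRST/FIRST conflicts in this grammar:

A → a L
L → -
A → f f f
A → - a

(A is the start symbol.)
No FIRST/FIRST conflicts.

A FIRST/FIRST conflict occurs when two productions N → α and N → β for the same non-terminal have FIRST(α) ∩ FIRST(β) ≠ ∅ (with ε ∈ FIRST of a nullable right-hand side, so two nullable alternatives also conflict).

Productions for A:
  A → a L: FIRST = { 'a' }
  A → f f f: FIRST = { 'f' }
  A → - a: FIRST = { '-' }
L has only one production, so no FIRST/FIRST conflict is possible there.

All alternatives of each non-terminal have pairwise disjoint FIRST sets.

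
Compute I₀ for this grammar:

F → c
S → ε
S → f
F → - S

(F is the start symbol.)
{ [F → . - S], [F → . c], [F' → . F] }

First, augment the grammar with F' → F
I₀ = CLOSURE({ [F' → . F] }):
  [F' → . F] has the dot before F: add [F → . c], [F → . - S]
No further items can be added.

I₀ = { [F → . - S], [F → . c], [F' → . F] }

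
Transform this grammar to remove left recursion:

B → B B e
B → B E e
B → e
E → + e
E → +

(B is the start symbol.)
B is directly left-recursive. The standard transformation for
  A → A α₁ | ... | A α_m | β₁ | ... | β_n
is
  A  → β₁ A' | ... | β_n A'
  A' → α₁ A' | ... | α_m A' | ε

B → e becomes B → e B'
B → B B e becomes B' → B e B'
B → B E e becomes B' → E e B'
Add B' → ε

Productions for other non-terminals are unchanged:
  E → + e
  E → +

Resulting grammar:
B → e B'
B' → B e B'
B' → E e B'
B' → ε
E → + e
E → +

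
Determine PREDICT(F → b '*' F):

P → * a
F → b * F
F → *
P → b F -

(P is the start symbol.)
PREDICT(F → b '*' F) = (FIRST(RHS) \ {ε}) ∪ (FOLLOW(F) if ε ∈ FIRST(RHS), i.e. RHS ⇒* ε)
FIRST(b '*' F) = { 'b' }
ε ∉ FIRST(b '*' F), so FOLLOW(F) is not added.
PREDICT(F → b '*' F) = { 'b' }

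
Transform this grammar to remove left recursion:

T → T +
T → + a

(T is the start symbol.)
T → + a T'
T' → + T'
T' → ε

T is directly left-recursive. The standard transformation for
  A → A α₁ | ... | A α_m | β₁ | ... | β_n
is
  A  → β₁ A' | ... | β_n A'
  A' → α₁ A' | ... | α_m A' | ε

T → + a becomes T → + a T'
T → T + becomes T' → + T'
Add T' → ε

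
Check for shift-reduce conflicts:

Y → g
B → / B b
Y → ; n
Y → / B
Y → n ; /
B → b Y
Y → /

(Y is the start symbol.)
A shift-reduce conflict occurs when an LR(0) state has both:
  - a complete (reduce) item [A → α .] (dot at the end), and
  - a shift item [B → β . c γ] (dot before a terminal).

Augment with Y' → Y and build the canonical LR(0) collection (I0 = CLOSURE({[Y' → . Y]}), then GOTO on every symbol after a dot until no new states appear). It has 15 states:
  I0: { [Y → . / B], [Y → . /], [Y → . ; n], [Y → . g], [Y → . n ; /], [Y' → . Y] }  — shift
  I1: { [B → . / B b], [B → . b Y], [Y → / . B], [Y → / .] }  — shift, reduce
  I2: { [Y → ; . n] }  — shift
  I3: { [Y' → Y .] }  — accept
  I4: { [Y → g .] }  — reduce
  I5: { [Y → n . ; /] }  — shift
  I6: { [Y → n ; . /] }  — shift
  I7: { [Y → n ; / .] }  — reduce
  I8: { [Y → ; n .] }  — reduce
  I9: { [B → . / B b], [B → . b Y], [B → / . B b] }  — shift
  I10: { [Y → / B .] }  — reduce
  I11: { [B → b . Y], [Y → . / B], [Y → . /], [Y → . ; n], [Y → . g], [Y → . n ; /] }  — shift
  I12: { [B → b Y .] }  — reduce
  I13: { [B → / B . b] }  — shift
  I14: { [B → / B b .] }  — reduce

I1 contains reduce item [Y → / .] and shift items [B → . / B b], [B → . b Y] — shift-reduce conflict.

Answer: Yes — I1: [Y → / .] vs [B → . / B b]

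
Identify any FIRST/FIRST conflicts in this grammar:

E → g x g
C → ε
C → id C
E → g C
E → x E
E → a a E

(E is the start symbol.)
Yes. E → g x g / E → g C on { 'g' }

A FIRST/FIRST conflict occurs when two productions N → α and N → β for the same non-terminal have FIRST(α) ∩ FIRST(β) ≠ ∅ (with ε ∈ FIRST of a nullable right-hand side, so two nullable alternatives also conflict).

Productions for E:
  E → g x g: FIRST = { 'g' }
  E → g C: FIRST = { 'g' }
  E → x E: FIRST = { 'x' }
  E → a a E: FIRST = { 'a' }
Productions for C:
  C → ε: FIRST = { ε }
  C → id C: FIRST = { 'id' }

Conflict for E: E → g x g and E → g C
  Overlap: { 'g' }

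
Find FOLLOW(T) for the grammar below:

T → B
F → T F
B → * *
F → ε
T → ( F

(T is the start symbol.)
{ $, '(', '*' }

To compute FOLLOW(T), find every occurrence of T on a right-hand side N → α T β: add FIRST(β) \ {ε}, and if β is empty or nullable also add FOLLOW(N). Iterate to a fixed point.

T is the start symbol, so $ ∈ FOLLOW(T).
In F → T F: T is followed by F, add FIRST(F) \ {ε} = { '(', '*' }
  F is nullable, so also add FOLLOW(F)

The FOLLOW sets referred to above (computed the same way, to a fixed point):
  FOLLOW(F) = { $, '(', '*' }

Taking the union: FOLLOW(T) = { $, '(', '*' }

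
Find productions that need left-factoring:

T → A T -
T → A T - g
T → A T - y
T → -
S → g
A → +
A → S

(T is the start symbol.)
Yes, T has productions with common prefix 'A T -'

Left-factoring is needed when two productions for the same non-terminal
share a common prefix on the right-hand side.

Productions for T:
  T → A T -
  T → A T - g
  T → A T - y
  T → -
Productions for A:
  A → +
  A → S

Found common prefix 'A T -' in productions for T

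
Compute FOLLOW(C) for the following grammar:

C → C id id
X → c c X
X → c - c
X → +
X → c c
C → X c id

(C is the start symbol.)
{ $, 'id' }

To compute FOLLOW(C), find every occurrence of C on a right-hand side N → α C β: add FIRST(β) \ {ε}, and if β is empty or nullable also add FOLLOW(N). Iterate to a fixed point.

C is the start symbol, so $ ∈ FOLLOW(C).
In C → C id id: C is followed by id id, add FIRST(id id) \ {ε} = { 'id' }

Taking the union: FOLLOW(C) = { $, 'id' }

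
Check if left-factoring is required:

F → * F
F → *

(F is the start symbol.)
Yes, F has productions with common prefix '*'

Left-factoring is needed when two productions for the same non-terminal
share a common prefix on the right-hand side.

Productions for F:
  F → * F
  F → *

Found common prefix '*' in productions for F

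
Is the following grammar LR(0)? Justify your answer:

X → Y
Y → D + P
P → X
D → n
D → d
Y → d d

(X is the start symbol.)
No. Shift-reduce conflict between [D → d .] and [Y → d . d]

A grammar is LR(0) if no state in the canonical LR(0) collection has:
  - both a shift item (dot before a terminal) and a complete item (shift-reduce conflict), or
  - two or more complete items (reduce-reduce conflict; the accept item [X' → X .] counts as a complete item here).

Augment with X' → X and build the canonical LR(0) collection (I0 = CLOSURE({[X' → . X]}), then GOTO on every symbol after a dot until no new states appear). It has 10 states:
  I0: { [D → . d], [D → . n], [X → . Y], [X' → . X], [Y → . D + P], [Y → . d d] }  — shift
  I1: { [Y → D . + P] }  — shift
  I2: { [X' → X .] }  — accept
  I3: { [X → Y .] }  — reduce
  I4: { [D → d .], [Y → d . d] }  — shift, reduce
  I5: { [D → n .] }  — reduce
  I6: { [Y → d d .] }  — reduce
  I7: { [D → . d], [D → . n], [P → . X], [X → . Y], [Y → . D + P], [Y → . d d], [Y → D + . P] }  — shift
  I8: { [Y → D + P .] }  — reduce
  I9: { [P → X .] }  — reduce

Conflict in state I4:
  Shift-reduce conflict between [D → d .] and [Y → d . d]
So the grammar is NOT LR(0).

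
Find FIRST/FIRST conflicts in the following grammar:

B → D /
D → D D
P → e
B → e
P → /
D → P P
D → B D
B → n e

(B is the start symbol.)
Yes. B → D '/' / B → e on { 'e' }; B → D '/' / B → n e on { 'n' }; D → D D / D → P P on { '/', 'e' }; D → D D / D → B D on { '/', 'e', 'n' }; D → P P / D → B D on { '/', 'e' }

FIRST sets of the non-terminals at (or reachable through a nullable prefix from) the front of some alternative:
  FIRST(D) = { '/', 'e', 'n' }
  FIRST(P) = { '/', 'e' }
  FIRST(B) = { '/', 'e', 'n' }

Productions for B:
  B → D /: FIRST = { '/', 'e', 'n' }
  B → e: FIRST = { 'e' }
  B → n e: FIRST = { 'n' }
Productions for D:
  D → D D: FIRST = { '/', 'e', 'n' }
  D → P P: FIRST = { '/', 'e' }
  D → B D: FIRST = { '/', 'e', 'n' }
Productions for P:
  P → e: FIRST = { 'e' }
  P → /: FIRST = { '/' }

Conflict for B: B → D / and B → e
  Overlap: { 'e' }
Conflict for B: B → D / and B → n e
  Overlap: { 'n' }
Conflict for D: D → D D and D → P P
  Overlap: { '/', 'e' }
Conflict for D: D → D D and D → B D
  Overlap: { '/', 'e', 'n' }
Conflict for D: D → P P and D → B D
  Overlap: { '/', 'e' }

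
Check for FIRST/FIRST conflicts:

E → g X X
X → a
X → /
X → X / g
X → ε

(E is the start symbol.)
A FIRST/FIRST conflict occurs when two productions N → α and N → β for the same non-terminal have FIRST(α) ∩ FIRST(β) ≠ ∅ (with ε ∈ FIRST of a nullable right-hand side, so two nullable alternatives also conflict).

FIRST sets of the non-terminals at (or reachable through a nullable prefix from) the front of some alternative:
  FIRST(X) = { '/', 'a', ε }

Productions for X:
  X → a: FIRST = { 'a' }
  X → /: FIRST = { '/' }
  X → X / g: FIRST = { '/', 'a' }
  X → ε: FIRST = { ε }
E has only one production, so no FIRST/FIRST conflict is possible there.

Conflict for X: X → a and X → X / g
  Overlap: { 'a' }
Conflict for X: X → / and X → X / g
  Overlap: { '/' }

Answer: Yes. X → a / X → X '/' g on { 'a' }; X → '/' / X → X '/' g on { '/' }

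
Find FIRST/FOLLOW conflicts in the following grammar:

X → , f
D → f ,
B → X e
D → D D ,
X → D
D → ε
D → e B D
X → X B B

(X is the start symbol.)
A FIRST/FOLLOW conflict occurs when a non-terminal N has a nullable alternative N → β (β ⇒* ε) and another alternative N → α with FIRST(α) ∩ FOLLOW(N) ≠ ∅: on such a lookahead the parser cannot decide between expanding α and letting N vanish via β.

Nullable non-terminals: D, X.
FIRST sets used below: FIRST(D) = { ',', 'e', 'f', ε }, FIRST(X) = { ',', 'e', 'f', ε }, FIRST(B) = { ',', 'e', 'f' }

D: nullable alternative(s) D → ε; FOLLOW(D) = { $, ',', 'e', 'f' }
  D → f ,: FIRST \ {ε} = { 'f' } — overlaps FOLLOW(D) on { 'f' }: CONFLICT
  D → D D ,: FIRST \ {ε} = { ',', 'e', 'f' } — overlaps FOLLOW(D) on { ',', 'e', 'f' }: CONFLICT
  D → ε: FIRST \ {ε} = { } — this is the only nullable alternative, skip
  D → e B D: FIRST \ {ε} = { 'e' } — overlaps FOLLOW(D) on { 'e' }: CONFLICT

X: nullable alternative(s) X → D; FOLLOW(X) = { $, ',', 'e', 'f' }
  X → , f: FIRST \ {ε} = { ',' } — overlaps FOLLOW(X) on { ',' }: CONFLICT
  X → D: FIRST \ {ε} = { ',', 'e', 'f' } — this is the only nullable alternative, skip
  X → X B B: FIRST \ {ε} = { ',', 'e', 'f' } — overlaps FOLLOW(X) on { ',', 'e', 'f' }: CONFLICT

B has no nullable alternative, so no FIRST/FOLLOW check is needed there.

So the grammar has 5 FIRST/FOLLOW conflicts (marked CONFLICT above).

Answer: Yes. X → ',' f with FOLLOW(X) on { ',' }; X → X B B with FOLLOW(X) on { ',', 'e', 'f' }; D → f ',' with FOLLOW(D) on { 'f' }; D → D D ',' with FOLLOW(D) on { ',', 'e', 'f' }; D → e B D with FOLLOW(D) on { 'e' }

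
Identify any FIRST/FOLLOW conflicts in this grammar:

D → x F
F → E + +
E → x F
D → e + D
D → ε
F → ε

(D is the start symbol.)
No FIRST/FOLLOW conflicts.

Nullable non-terminals: D, F.
FIRST sets used below: FIRST(E) = { 'x' }

D: nullable alternative(s) D → ε; FOLLOW(D) = { $ }
  D → x F: FIRST \ {ε} = { 'x' } — disjoint from FOLLOW(D)
  D → e + D: FIRST \ {ε} = { 'e' } — disjoint from FOLLOW(D)
  D → ε: FIRST \ {ε} = { } — this is the only nullable alternative, skip

F: nullable alternative(s) F → ε; FOLLOW(F) = { $, '+' }
  F → E + +: FIRST \ {ε} = { 'x' } — disjoint from FOLLOW(F)
  F → ε: FIRST \ {ε} = { } — this is the only nullable alternative, skip

E has no nullable alternative, so no FIRST/FOLLOW check is needed there.

No FIRST/FOLLOW conflicts found.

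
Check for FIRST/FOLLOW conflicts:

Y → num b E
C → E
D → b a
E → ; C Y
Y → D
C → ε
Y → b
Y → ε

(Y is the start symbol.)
A FIRST/FOLLOW conflict occurs when a non-terminal N has a nullable alternative N → β (β ⇒* ε) and another alternative N → α with FIRST(α) ∩ FOLLOW(N) ≠ ∅: on such a lookahead the parser cannot decide between expanding α and letting N vanish via β.

Nullable non-terminals: C, Y.
FIRST sets used below: FIRST(E) = { ';' }, FIRST(D) = { 'b' }

C: nullable alternative(s) C → ε; FOLLOW(C) = { $, 'b', 'num' }
  C → E: FIRST \ {ε} = { ';' } — disjoint from FOLLOW(C)
  C → ε: FIRST \ {ε} = { } — this is the only nullable alternative, skip

Y: nullable alternative(s) Y → ε; FOLLOW(Y) = { $, 'b', 'num' }
  Y → num b E: FIRST \ {ε} = { 'num' } — overlaps FOLLOW(Y) on { 'num' }: CONFLICT
  Y → D: FIRST \ {ε} = { 'b' } — overlaps FOLLOW(Y) on { 'b' }: CONFLICT
  Y → b: FIRST \ {ε} = { 'b' } — overlaps FOLLOW(Y) on { 'b' }: CONFLICT
  Y → ε: FIRST \ {ε} = { } — this is the only nullable alternative, skip

D, E have no nullable alternative, so no FIRST/FOLLOW check is needed there.

So the grammar has 3 FIRST/FOLLOW conflicts (marked CONFLICT above).

Answer: Yes. Y → num b E with FOLLOW(Y) on { 'num' }; Y → D with FOLLOW(Y) on { 'b' }; Y → b with FOLLOW(Y) on { 'b' }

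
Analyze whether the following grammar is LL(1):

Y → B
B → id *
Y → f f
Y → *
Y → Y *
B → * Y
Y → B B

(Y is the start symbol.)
A grammar is LL(1) if for each non-terminal N with multiple productions, the predict sets of those productions are pairwise disjoint, where PREDICT(N → α) = (FIRST(α) \ {ε}) ∪ (FOLLOW(N) if α ⇒* ε).

Relevant sets:
  FIRST(B) = { '*', 'id' }
  FIRST(Y) = { '*', 'f', 'id' }

For Y:
  PREDICT(Y → B) = { '*', 'id' }
  PREDICT(Y → f f) = { 'f' }
  PREDICT(Y → '*') = { '*' }
  PREDICT(Y → Y '*') = { '*', 'f', 'id' }
  PREDICT(Y → B B) = { '*', 'id' }
For B:
  PREDICT(B → id '*') = { 'id' }
  PREDICT(B → '*' Y) = { '*' }

Conflict found: Predict set conflict for Y: { '*' }
The grammar is NOT LL(1).

Answer: No. Predict set conflict for Y: { '*' }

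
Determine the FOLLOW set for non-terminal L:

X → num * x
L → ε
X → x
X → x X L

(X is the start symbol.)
To compute FOLLOW(L), find every occurrence of L on a right-hand side N → α L β: add FIRST(β) \ {ε}, and if β is empty or nullable also add FOLLOW(N). Iterate to a fixed point.

In X → x X L: L is at the end, add FOLLOW(X)

The FOLLOW sets referred to above (computed the same way, to a fixed point):
  FOLLOW(X) = { $ }

Taking the union: FOLLOW(L) = { $ }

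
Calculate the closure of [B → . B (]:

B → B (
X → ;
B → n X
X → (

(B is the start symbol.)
To compute CLOSURE, for each item [A → α.Bβ] where B is a non-terminal, add [B → .γ] for all productions B → γ; repeat for the newly added items until nothing changes.

Start with: [B → . B (]
  [B → . B (] has the dot before B: add [B → . n X]
No further items can be added.

CLOSURE = { [B → . B (], [B → . n X] }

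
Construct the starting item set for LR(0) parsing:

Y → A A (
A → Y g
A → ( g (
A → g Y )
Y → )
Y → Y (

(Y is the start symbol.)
First, augment the grammar with Y' → Y
I₀ = CLOSURE({ [Y' → . Y] }):
  [Y' → . Y] has the dot before Y: add [Y → . A A (], [Y → . )], [Y → . Y (]
  [Y → . A A (] has the dot before A: add [A → . Y g], [A → . ( g (], [A → . g Y )]
No further items can be added.

I₀ = { [A → . ( g (], [A → . Y g], [A → . g Y )], [Y → . )], [Y → . A A (], [Y → . Y (], [Y' → . Y] }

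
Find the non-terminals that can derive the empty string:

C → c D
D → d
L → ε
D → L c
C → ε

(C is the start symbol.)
{ 'C', 'L' }

A non-terminal is nullable if it can derive ε (the empty string): either it has an ε-production, or it has a production whose right-hand side consists entirely of nullable non-terminals.

ε-productions: L → ε, C → ε
So L, C are immediately nullable.
No further non-terminal can be added: every production for the remaining non-terminals contains a terminal or a non-nullable non-terminal.
Nullable = { 'C', 'L' }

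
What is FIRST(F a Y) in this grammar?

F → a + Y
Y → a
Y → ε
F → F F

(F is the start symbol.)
{ 'a' }

FIRST sets of the non-terminals involved (from the grammar, by fixed-point iteration):
  FIRST(F) = { 'a' }

To compute FIRST(F a Y), process the symbols left to right:
Symbol F is a non-terminal. Add FIRST(F) \ {ε} = { 'a' }
F is not nullable (ε ∉ FIRST(F)), so stop here.
FIRST(F a Y) = { 'a' }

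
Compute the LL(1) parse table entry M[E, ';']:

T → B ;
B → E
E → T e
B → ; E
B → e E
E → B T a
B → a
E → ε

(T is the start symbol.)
E → T e, E → B T a, E → ε

To find M[E, ';'], we find productions for E where ';' is in the predict set (PREDICT(N → α) = (FIRST(α) \ {ε}) ∪ (FOLLOW(N) if α ⇒* ε)).

Relevant sets:
  FIRST(T) = { ';', 'a', 'e' }
  FIRST(B) = { ';', 'a', 'e', ε }
  FOLLOW(E) = { ';', 'a', 'e' }

E → T e: PREDICT = { ';', 'a', 'e' }
  ';' is in predict set, so this production goes in M[E, ';']
E → B T a: PREDICT = { ';', 'a', 'e' }
  ';' is in predict set, so this production goes in M[E, ';']
E → ε: PREDICT = { ';', 'a', 'e' }
  ';' is in predict set, so this production goes in M[E, ';']

M[E, ';'] = E → T e, E → B T a, E → ε  (a multiply-defined cell — the grammar is not LL(1))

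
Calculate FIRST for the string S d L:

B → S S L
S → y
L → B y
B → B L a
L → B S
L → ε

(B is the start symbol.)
FIRST sets of the non-terminals involved (from the grammar, by fixed-point iteration):
  FIRST(S) = { 'y' }

To compute FIRST(S d L), process the symbols left to right:
Symbol S is a non-terminal. Add FIRST(S) \ {ε} = { 'y' }
S is not nullable (ε ∉ FIRST(S)), so stop here.
FIRST(S d L) = { 'y' }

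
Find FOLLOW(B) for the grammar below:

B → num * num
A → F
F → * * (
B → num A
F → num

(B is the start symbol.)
B is the start symbol, so $ ∈ FOLLOW(B).
B does not occur on any right-hand side.

Taking the union: FOLLOW(B) = { $ }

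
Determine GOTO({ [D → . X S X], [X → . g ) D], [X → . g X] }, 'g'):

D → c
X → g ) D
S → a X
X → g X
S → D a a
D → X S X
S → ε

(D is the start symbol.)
GOTO(I, 'g') = CLOSURE({ [A → αX.β] : [A → α.Xβ] ∈ I, X = 'g' })

Items with dot before 'g', with the dot advanced:
  [X → . g ) D] → [X → g . ) D]
  [X → . g X] → [X → g . X]
Closure of the advanced items:
  [X → g . X] has the dot before X: add [X → . g ) D], [X → . g X]

GOTO = { [X → . g ) D], [X → . g X], [X → g . ) D], [X → g . X] }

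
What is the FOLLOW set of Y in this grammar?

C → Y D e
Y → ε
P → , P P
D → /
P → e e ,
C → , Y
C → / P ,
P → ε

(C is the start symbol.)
To compute FOLLOW(Y), find every occurrence of Y on a right-hand side N → α Y β: add FIRST(β) \ {ε}, and if β is empty or nullable also add FOLLOW(N). Iterate to a fixed point.

In C → Y D e: Y is followed by D e, add FIRST(D e) \ {ε} = { '/' }
In C → , Y: Y is at the end, add FOLLOW(C)

The FOLLOW sets referred to above (computed the same way, to a fixed point):
  FOLLOW(C) = { $ }

Taking the union: FOLLOW(Y) = { $, '/' }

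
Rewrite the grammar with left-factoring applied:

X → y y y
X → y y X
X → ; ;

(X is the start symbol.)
X → y y X'
X' → y
X' → X
X → ; ;

Left-factoring transforms A → αβ₁ | αβ₂ into A → αA' and A' → β₁ | β₂
(α is the longest common prefix among the alternatives). Repeat until
no nonterminal has two alternatives with a common prefix.

Round 1: X has alternatives sharing prefix 'y y'. Introduce X': X → y y X'
  Add: X' → y
  Add: X' → X

No remaining common prefixes — done.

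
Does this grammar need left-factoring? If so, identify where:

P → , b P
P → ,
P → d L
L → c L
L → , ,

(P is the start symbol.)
Left-factoring is needed when two productions for the same non-terminal
share a common prefix on the right-hand side.

Productions for P:
  P → , b P
  P → ,
  P → d L
Productions for L:
  L → c L
  L → , ,

Found common prefix ',' in productions for P

Answer: Yes, P has productions with common prefix ','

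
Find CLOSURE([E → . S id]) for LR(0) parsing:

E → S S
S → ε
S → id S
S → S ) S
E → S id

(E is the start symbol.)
To compute CLOSURE, for each item [A → α.Bβ] where B is a non-terminal, add [B → .γ] for all productions B → γ; repeat for the newly added items until nothing changes.

Start with: [E → . S id]
  [E → . S id] has the dot before S: add [S → .], [S → . id S], [S → . S ) S]
No further items can be added.

CLOSURE = { [E → . S id], [S → . S ) S], [S → . id S], [S → .] }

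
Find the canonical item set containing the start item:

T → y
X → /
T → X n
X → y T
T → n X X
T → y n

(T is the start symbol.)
First, augment the grammar with T' → T
I₀ = CLOSURE({ [T' → . T] }):
  [T' → . T] has the dot before T: add [T → . y], [T → . X n], [T → . n X X], [T → . y n]
  [T → . X n] has the dot before X: add [X → . /], [X → . y T]
No further items can be added.

I₀ = { [T → . X n], [T → . n X X], [T → . y n], [T → . y], [T' → . T], [X → . /], [X → . y T] }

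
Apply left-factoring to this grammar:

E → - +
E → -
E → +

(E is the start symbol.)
Left-factoring transforms A → αβ₁ | αβ₂ into A → αA' and A' → β₁ | β₂
(α is the longest common prefix among the alternatives). Repeat until
no nonterminal has two alternatives with a common prefix.

Round 1: E has alternatives sharing prefix '-'. Introduce E': E → - E'
  Add: E' → +
  Add: E' → ε

No remaining common prefixes — done.

Resulting grammar:
E → - E'
E' → +
E' → ε
E → +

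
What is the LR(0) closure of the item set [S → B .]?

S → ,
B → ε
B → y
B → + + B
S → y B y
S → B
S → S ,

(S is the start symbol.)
{ [S → B .] }

To compute CLOSURE, for each item [A → α.Bβ] where B is a non-terminal, add [B → .γ] for all productions B → γ; repeat for the newly added items until nothing changes.

Start with: [S → B .]
The dot is at the end, so nothing is added.

CLOSURE = { [S → B .] }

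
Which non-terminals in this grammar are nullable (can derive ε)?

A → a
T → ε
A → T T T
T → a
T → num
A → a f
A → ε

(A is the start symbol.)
A non-terminal is nullable if it can derive ε (the empty string): either it has an ε-production, or it has a production whose right-hand side consists entirely of nullable non-terminals.

ε-productions: T → ε, A → ε
So T, A are immediately nullable.
Every non-terminal is now nullable.
Nullable = { 'A', 'T' }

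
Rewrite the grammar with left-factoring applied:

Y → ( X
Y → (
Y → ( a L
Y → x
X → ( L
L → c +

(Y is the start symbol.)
Y → ( Y'
Y' → X
Y' → ε
Y' → a L
Y → x
X → ( L
L → c +

Left-factoring transforms A → αβ₁ | αβ₂ into A → αA' and A' → β₁ | β₂
(α is the longest common prefix among the alternatives). Repeat until
no nonterminal has two alternatives with a common prefix.

Round 1: Y has alternatives sharing prefix '('. Introduce Y': Y → ( Y'
  Add: Y' → X
  Add: Y' → ε
  Add: Y' → a L

No remaining common prefixes — done.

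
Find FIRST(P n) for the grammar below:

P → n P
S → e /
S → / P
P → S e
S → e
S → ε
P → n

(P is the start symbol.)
FIRST sets of the non-terminals involved (from the grammar, by fixed-point iteration):
  FIRST(P) = { '/', 'e', 'n' }

To compute FIRST(P n), process the symbols left to right:
Symbol P is a non-terminal. Add FIRST(P) \ {ε} = { '/', 'e', 'n' }
P is not nullable (ε ∉ FIRST(P)), so stop here.
FIRST(P n) = { '/', 'e', 'n' }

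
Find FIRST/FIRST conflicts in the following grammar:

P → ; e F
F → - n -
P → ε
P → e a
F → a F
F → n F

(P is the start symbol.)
No FIRST/FIRST conflicts.

Productions for P:
  P → ; e F: FIRST = { ';' }
  P → ε: FIRST = { ε }
  P → e a: FIRST = { 'e' }
Productions for F:
  F → - n -: FIRST = { '-' }
  F → a F: FIRST = { 'a' }
  F → n F: FIRST = { 'n' }

All alternatives of each non-terminal have pairwise disjoint FIRST sets.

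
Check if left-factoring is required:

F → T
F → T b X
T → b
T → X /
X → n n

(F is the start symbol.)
Left-factoring is needed when two productions for the same non-terminal
share a common prefix on the right-hand side.

Productions for F:
  F → T
  F → T b X
Productions for T:
  T → b
  T → X /

Found common prefix 'T' in productions for F

Answer: Yes, F has productions with common prefix 'T'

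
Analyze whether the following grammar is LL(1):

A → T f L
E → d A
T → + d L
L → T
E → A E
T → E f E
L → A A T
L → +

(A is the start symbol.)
Relevant sets:
  FIRST(A) = { '+', 'd' }
  FIRST(E) = { '+', 'd' }
  FIRST(T) = { '+', 'd' }

For E:
  PREDICT(E → d A) = { 'd' }
  PREDICT(E → A E) = { '+', 'd' }
For T:
  PREDICT(T → '+' d L) = { '+' }
  PREDICT(T → E f E) = { '+', 'd' }
For L:
  PREDICT(L → T) = { '+', 'd' }
  PREDICT(L → A A T) = { '+', 'd' }
  PREDICT(L → '+') = { '+' }
A has a single production, so nothing to check there.

Conflict found: Predict set conflict for E: { 'd' }
The grammar is NOT LL(1).

Answer: No. Predict set conflict for E: { 'd' }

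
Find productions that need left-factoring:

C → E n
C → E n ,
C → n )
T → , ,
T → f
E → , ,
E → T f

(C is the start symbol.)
Left-factoring is needed when two productions for the same non-terminal
share a common prefix on the right-hand side.

Productions for C:
  C → E n
  C → E n ,
  C → n )
Productions for T:
  T → , ,
  T → f
Productions for E:
  E → , ,
  E → T f

Found common prefix 'E n' in productions for C

Answer: Yes, C has productions with common prefix 'E n'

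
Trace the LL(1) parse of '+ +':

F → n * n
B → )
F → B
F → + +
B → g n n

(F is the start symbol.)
LL(1) parsing maintains a stack (initially the start symbol over $) and the input. At each step: if the stack top is a terminal, match it against the current input token; if it is a non-terminal N, replace it with the RHS of M[N, lookahead] (the unique production whose predict set contains the lookahead).

Stack is shown with the top on the left.

Stack  Input  Action
--------------------
F $    + + $  output F → + +
+ + $  + + $  match '+'
+ $    + $    match '+'
$      $      accept

The string is accepted.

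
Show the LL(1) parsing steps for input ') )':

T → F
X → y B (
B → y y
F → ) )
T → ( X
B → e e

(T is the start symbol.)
LL(1) parsing maintains a stack (initially the start symbol over $) and the input. At each step: if the stack top is a terminal, match it against the current input token; if it is a non-terminal N, replace it with the RHS of M[N, lookahead] (the unique production whose predict set contains the lookahead).

Stack is shown with the top on the left.

Stack  Input  Action
--------------------
T $    ) ) $  output T → F
F $    ) ) $  output F → ) )
) ) $  ) ) $  match ')'
) $    ) $    match ')'
$      $      accept

The string is accepted.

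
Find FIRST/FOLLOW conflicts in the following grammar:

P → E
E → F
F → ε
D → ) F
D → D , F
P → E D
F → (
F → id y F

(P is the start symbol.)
No FIRST/FOLLOW conflicts.

Nullable non-terminals: E, F, P.
FIRST sets used below: FIRST(E) = { '(', 'id', ε }, FIRST(D) = { ')' }
E has a nullable alternative but only one production, so nothing to check.

F: nullable alternative(s) F → ε; FOLLOW(F) = { $, ')', ',' }
  F → ε: FIRST \ {ε} = { } — this is the only nullable alternative, skip
  F → (: FIRST \ {ε} = { '(' } — disjoint from FOLLOW(F)
  F → id y F: FIRST \ {ε} = { 'id' } — disjoint from FOLLOW(F)

P: nullable alternative(s) P → E; FOLLOW(P) = { $ }
  P → E: FIRST \ {ε} = { '(', 'id' } — this is the only nullable alternative, skip
  P → E D: FIRST \ {ε} = { '(', ')', 'id' } — disjoint from FOLLOW(P)

D has no nullable alternative, so no FIRST/FOLLOW check is needed there.

No FIRST/FOLLOW conflicts found.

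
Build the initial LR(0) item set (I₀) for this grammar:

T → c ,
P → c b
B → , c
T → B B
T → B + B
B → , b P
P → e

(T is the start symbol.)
{ [B → . , b P], [B → . , c], [T → . B + B], [T → . B B], [T → . c ,], [T' → . T] }

First, augment the grammar with T' → T
I₀ = CLOSURE({ [T' → . T] }):
  [T' → . T] has the dot before T: add [T → . c ,], [T → . B B], [T → . B + B]
  [T → . B B] has the dot before B: add [B → . , c], [B → . , b P]
No further items can be added.

I₀ = { [B → . , b P], [B → . , c], [T → . B + B], [T → . B B], [T → . c ,], [T' → . T] }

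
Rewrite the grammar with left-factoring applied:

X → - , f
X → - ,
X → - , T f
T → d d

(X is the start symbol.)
Left-factoring transforms A → αβ₁ | αβ₂ into A → αA' and A' → β₁ | β₂
(α is the longest common prefix among the alternatives). Repeat until
no nonterminal has two alternatives with a common prefix.

Round 1: X has alternatives sharing prefix '- ,'. Introduce X': X → - , X'
  Add: X' → f
  Add: X' → ε
  Add: X' → T f

No remaining common prefixes — done.

Resulting grammar:
X → - , X'
X' → f
X' → ε
X' → T f
T → d d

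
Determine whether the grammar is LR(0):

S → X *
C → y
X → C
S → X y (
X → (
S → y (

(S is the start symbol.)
No. Shift-reduce conflict between [C → y .] and [S → y . (]

A grammar is LR(0) if no state in the canonical LR(0) collection has:
  - both a shift item (dot before a terminal) and a complete item (shift-reduce conflict), or
  - two or more complete items (reduce-reduce conflict; the accept item [S' → S .] counts as a complete item here).

Augment with S' → S and build the canonical LR(0) collection (I0 = CLOSURE({[S' → . S]}), then GOTO on every symbol after a dot until no new states appear). It has 10 states:
  I0: { [C → . y], [S → . X *], [S → . X y (], [S → . y (], [S' → . S], [X → . (], [X → . C] }  — shift
  I1: { [X → ( .] }  — reduce
  I2: { [X → C .] }  — reduce
  I3: { [S' → S .] }  — accept
  I4: { [S → X . *], [S → X . y (] }  — shift
  I5: { [C → y .], [S → y . (] }  — shift, reduce
  I6: { [S → y ( .] }  — reduce
  I7: { [S → X * .] }  — reduce
  I8: { [S → X y . (] }  — shift
  I9: { [S → X y ( .] }  — reduce

Conflict in state I5:
  Shift-reduce conflict between [C → y .] and [S → y . (]
So the grammar is NOT LR(0).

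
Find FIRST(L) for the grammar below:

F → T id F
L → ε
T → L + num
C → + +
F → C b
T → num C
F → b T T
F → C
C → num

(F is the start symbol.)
From L → ε:
  - ε-production, so ε ∈ FIRST(L)

Collecting: FIRST(L) = { ε }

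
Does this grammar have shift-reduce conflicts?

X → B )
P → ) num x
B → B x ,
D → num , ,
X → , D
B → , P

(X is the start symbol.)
A shift-reduce conflict occurs when an LR(0) state has both:
  - a complete (reduce) item [A → α .] (dot at the end), and
  - a shift item [B → β . c γ] (dot before a terminal).

Augment with X' → X and build the canonical LR(0) collection (I0 = CLOSURE({[X' → . X]}), then GOTO on every symbol after a dot until no new states appear). It has 15 states:
  I0: { [B → . , P], [B → . B x ,], [X → . , D], [X → . B )], [X' → . X] }  — shift
  I1: { [B → , . P], [D → . num , ,], [P → . ) num x], [X → , . D] }  — shift
  I2: { [B → B . x ,], [X → B . )] }  — shift
  I3: { [X' → X .] }  — accept
  I4: { [X → B ) .] }  — reduce
  I5: { [B → B x . ,] }  — shift
  I6: { [B → B x , .] }  — reduce
  I7: { [P → ) . num x] }  — shift
  I8: { [X → , D .] }  — reduce
  I9: { [B → , P .] }  — reduce
  I10: { [D → num . , ,] }  — shift
  I11: { [D → num , . ,] }  — shift
  I12: { [D → num , , .] }  — reduce
  I13: { [P → ) num . x] }  — shift
  I14: { [P → ) num x .] }  — reduce

No state contains both a complete item and a shift item.

Answer: No shift-reduce conflicts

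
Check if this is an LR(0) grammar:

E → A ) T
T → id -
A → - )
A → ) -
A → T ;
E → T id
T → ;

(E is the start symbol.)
Yes, the grammar is LR(0)

A grammar is LR(0) if no state in the canonical LR(0) collection has:
  - both a shift item (dot before a terminal) and a complete item (shift-reduce conflict), or
  - two or more complete items (reduce-reduce conflict; the accept item [E' → E .] counts as a complete item here).

Augment with E' → E and build the canonical LR(0) collection (I0 = CLOSURE({[E' → . E]}), then GOTO on every symbol after a dot until no new states appear). It has 15 states:
  I0: { [A → . ) -], [A → . - )], [A → . T ;], [E → . A ) T], [E → . T id], [E' → . E], [T → . ;], [T → . id -] }  — shift
  I1: { [A → ) . -] }  — shift
  I2: { [A → - . )] }  — shift
  I3: { [T → ; .] }  — reduce
  I4: { [E → A . ) T] }  — shift
  I5: { [E' → E .] }  — accept
  I6: { [A → T . ;], [E → T . id] }  — shift
  I7: { [T → id . -] }  — shift
  I8: { [T → id - .] }  — reduce
  I9: { [A → T ; .] }  — reduce
  I10: { [E → T id .] }  — reduce
  I11: { [E → A ) . T], [T → . ;], [T → . id -] }  — shift
  I12: { [E → A ) T .] }  — reduce
  I13: { [A → - ) .] }  — reduce
  I14: { [A → ) - .] }  — reduce

Every state is either a pure shift/goto state or contains exactly one complete item and nothing to shift — no conflicts. The grammar is LR(0).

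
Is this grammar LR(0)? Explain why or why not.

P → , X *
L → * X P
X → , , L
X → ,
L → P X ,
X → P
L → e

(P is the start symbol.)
A grammar is LR(0) if no state in the canonical LR(0) collection has:
  - both a shift item (dot before a terminal) and a complete item (shift-reduce conflict), or
  - two or more complete items (reduce-reduce conflict; the accept item [P' → P .] counts as a complete item here).

Augment with P' → P and build the canonical LR(0) collection (I0 = CLOSURE({[P' → . P]}), then GOTO on every symbol after a dot until no new states appear). It has 16 states:
  I0: { [P → . , X *], [P' → . P] }  — shift
  I1: { [P → , . X *], [P → . , X *], [X → . , , L], [X → . ,], [X → . P] }  — shift
  I2: { [P' → P .] }  — accept
  I3: { [P → , . X *], [P → . , X *], [X → , . , L], [X → , .], [X → . , , L], [X → . ,], [X → . P] }  — shift, reduce
  I4: { [X → P .] }  — reduce
  I5: { [P → , X . *] }  — shift
  I6: { [P → , X * .] }  — reduce
  I7: { [L → . * X P], [L → . P X ,], [L → . e], [P → , . X *], [P → . , X *], [X → , , . L], [X → , . , L], [X → , .], [X → . , , L], [X → . ,], [X → . P] }  — shift, reduce
  I8: { [L → * . X P], [P → . , X *], [X → . , , L], [X → . ,], [X → . P] }  — shift
  I9: { [X → , , L .] }  — reduce
  I10: { [L → P . X ,], [P → . , X *], [X → . , , L], [X → . ,], [X → . P], [X → P .] }  — shift, reduce
  I11: { [L → e .] }  — reduce
  I12: { [L → P X . ,] }  — shift
  I13: { [L → P X , .] }  — reduce
  I14: { [L → * X . P], [P → . , X *] }  — shift
  I15: { [L → * X P .] }  — reduce

Conflict in state I3:
  Shift-reduce conflict between [X → , .] and [P → . , X *]
So the grammar is NOT LR(0).

Answer: No. Shift-reduce conflict between [X → , .] and [P → . , X *]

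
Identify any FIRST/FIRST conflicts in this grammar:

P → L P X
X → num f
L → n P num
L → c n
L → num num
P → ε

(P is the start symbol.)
No FIRST/FIRST conflicts.

A FIRST/FIRST conflict occurs when two productions N → α and N → β for the same non-terminal have FIRST(α) ∩ FIRST(β) ≠ ∅ (with ε ∈ FIRST of a nullable right-hand side, so two nullable alternatives also conflict).

FIRST sets of the non-terminals at (or reachable through a nullable prefix from) the front of some alternative:
  FIRST(L) = { 'c', 'n', 'num' }

Productions for P:
  P → L P X: FIRST = { 'c', 'n', 'num' }
  P → ε: FIRST = { ε }
Productions for L:
  L → n P num: FIRST = { 'n' }
  L → c n: FIRST = { 'c' }
  L → num num: FIRST = { 'num' }
X has only one production, so no FIRST/FIRST conflict is possible there.

All alternatives of each non-terminal have pairwise disjoint FIRST sets.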